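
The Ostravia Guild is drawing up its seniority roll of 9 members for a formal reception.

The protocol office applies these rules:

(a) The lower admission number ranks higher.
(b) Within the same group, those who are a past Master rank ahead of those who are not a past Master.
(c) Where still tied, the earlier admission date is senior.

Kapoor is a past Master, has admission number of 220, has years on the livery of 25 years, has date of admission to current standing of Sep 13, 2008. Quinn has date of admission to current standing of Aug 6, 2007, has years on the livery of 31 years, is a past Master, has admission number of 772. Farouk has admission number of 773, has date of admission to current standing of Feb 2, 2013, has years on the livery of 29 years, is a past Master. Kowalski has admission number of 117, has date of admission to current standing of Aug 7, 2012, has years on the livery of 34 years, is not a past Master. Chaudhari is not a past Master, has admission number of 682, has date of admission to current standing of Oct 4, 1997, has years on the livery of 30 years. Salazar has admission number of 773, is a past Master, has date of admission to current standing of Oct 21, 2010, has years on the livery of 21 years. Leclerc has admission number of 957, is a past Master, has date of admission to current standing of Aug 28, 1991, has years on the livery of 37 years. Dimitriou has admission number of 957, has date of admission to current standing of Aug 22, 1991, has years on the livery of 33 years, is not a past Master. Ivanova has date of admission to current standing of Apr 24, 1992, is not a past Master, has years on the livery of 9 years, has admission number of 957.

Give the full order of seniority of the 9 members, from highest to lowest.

Kowalski, Kapoor, Chaudhari, Quinn, Salazar, Farouk, Leclerc, Dimitriou, Ivanova

By admission number (lower first): Kowalski (117); then Kapoor (220); then Chaudhari (682); then Quinn (772); then Salazar and Farouk (both 773); then Leclerc, Dimitriou and Ivanova (each 957).
Salazar and Farouk are each a past Master, so the next rule applies.
Among Salazar and Farouk, by date of admission to current standing (earlier first): Salazar (Oct 21, 2010) before Farouk (Feb 2, 2013).
Among Leclerc, Dimitriou and Ivanova, a past Master before not a past Master: Leclerc (a past Master) before Dimitriou and Ivanova (not a past Master).
Among Dimitriou and Ivanova, by date of admission to current standing (earlier first): Dimitriou (Aug 22, 1991) before Ivanova (Apr 24, 1992).
Full order: Kowalski, Kapoor, Chaudhari, Quinn, Salazar, Farouk, Leclerc, Dimitriou, Ivanova.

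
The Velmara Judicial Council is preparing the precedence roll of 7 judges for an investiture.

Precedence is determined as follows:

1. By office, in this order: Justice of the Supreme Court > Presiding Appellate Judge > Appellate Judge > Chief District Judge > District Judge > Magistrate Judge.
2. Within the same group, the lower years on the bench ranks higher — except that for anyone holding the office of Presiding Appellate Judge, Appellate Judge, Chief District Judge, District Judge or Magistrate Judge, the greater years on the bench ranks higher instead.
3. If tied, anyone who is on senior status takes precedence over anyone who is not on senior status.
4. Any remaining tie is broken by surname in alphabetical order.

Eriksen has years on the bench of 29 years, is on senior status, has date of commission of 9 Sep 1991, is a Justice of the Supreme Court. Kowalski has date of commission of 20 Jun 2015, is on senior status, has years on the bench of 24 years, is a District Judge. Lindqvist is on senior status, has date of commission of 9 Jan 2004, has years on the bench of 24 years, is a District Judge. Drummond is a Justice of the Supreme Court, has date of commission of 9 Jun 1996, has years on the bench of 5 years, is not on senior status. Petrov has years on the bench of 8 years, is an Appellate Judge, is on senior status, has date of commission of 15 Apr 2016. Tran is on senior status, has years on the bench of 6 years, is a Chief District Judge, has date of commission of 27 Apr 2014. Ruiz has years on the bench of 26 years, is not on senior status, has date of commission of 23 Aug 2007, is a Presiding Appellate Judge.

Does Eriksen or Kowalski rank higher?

By office: Drummond and Eriksen (Justice of the Supreme Court); then Ruiz (Presiding Appellate Judge); then Petrov (Appellate Judge); then Tran (Chief District Judge); then Kowalski and Lindqvist (District Judge).
Among Drummond and Eriksen, by years on the bench (lower first): Drummond (5 years) before Eriksen (29 years).
Kowalski and Lindqvist both have years on the bench 24 years, so the next rule applies.
Kowalski and Lindqvist are each on senior status, so the next rule applies.
Among Kowalski and Lindqvist, alphabetically by surname: Kowalski before Lindqvist.
So Eriksen takes precedence.

Eriksen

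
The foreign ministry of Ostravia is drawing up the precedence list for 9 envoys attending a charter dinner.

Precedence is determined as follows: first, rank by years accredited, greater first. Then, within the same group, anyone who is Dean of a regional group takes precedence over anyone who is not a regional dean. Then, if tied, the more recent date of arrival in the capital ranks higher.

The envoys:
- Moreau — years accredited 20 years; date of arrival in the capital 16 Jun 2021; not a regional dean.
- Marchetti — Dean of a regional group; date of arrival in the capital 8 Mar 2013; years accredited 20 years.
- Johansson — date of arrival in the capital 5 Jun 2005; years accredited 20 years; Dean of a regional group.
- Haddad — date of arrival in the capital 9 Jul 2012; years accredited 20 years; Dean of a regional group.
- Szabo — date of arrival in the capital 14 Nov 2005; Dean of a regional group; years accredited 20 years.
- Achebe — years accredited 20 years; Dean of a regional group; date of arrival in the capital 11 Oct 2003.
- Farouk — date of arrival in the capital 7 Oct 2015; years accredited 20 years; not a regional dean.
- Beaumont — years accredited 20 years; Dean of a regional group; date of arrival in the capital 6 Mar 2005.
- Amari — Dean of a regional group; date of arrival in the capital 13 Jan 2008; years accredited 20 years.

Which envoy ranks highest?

Marchetti

By years accredited (higher first): Marchetti, Haddad, Amari, Szabo, Johansson, Beaumont, Achebe, Moreau and Farouk (each 20 years).
Among Marchetti, Haddad, Amari, Szabo, Johansson, Beaumont, Achebe, Moreau and Farouk, Dean of a regional group before not a regional dean: Marchetti, Haddad, Amari, Szabo, Johansson, Beaumont and Achebe (Dean of a regional group) before Moreau and Farouk (not a regional dean).
Among Marchetti, Haddad, Amari, Szabo, Johansson, Beaumont and Achebe, by date of arrival in the capital (later first): Marchetti (8 Mar 2013) before Haddad (9 Jul 2012) before Amari (13 Jan 2008) before Szabo (14 Nov 2005) before Johansson (5 Jun 2005) before Beaumont (6 Mar 2005) before Achebe (11 Oct 2003).
Among Moreau and Farouk, by date of arrival in the capital (later first): Moreau (16 Jun 2021) before Farouk (7 Oct 2015).
Order: Marchetti, Haddad, Amari, Szabo, Johansson, Beaumont, Achebe, Moreau, Farouk.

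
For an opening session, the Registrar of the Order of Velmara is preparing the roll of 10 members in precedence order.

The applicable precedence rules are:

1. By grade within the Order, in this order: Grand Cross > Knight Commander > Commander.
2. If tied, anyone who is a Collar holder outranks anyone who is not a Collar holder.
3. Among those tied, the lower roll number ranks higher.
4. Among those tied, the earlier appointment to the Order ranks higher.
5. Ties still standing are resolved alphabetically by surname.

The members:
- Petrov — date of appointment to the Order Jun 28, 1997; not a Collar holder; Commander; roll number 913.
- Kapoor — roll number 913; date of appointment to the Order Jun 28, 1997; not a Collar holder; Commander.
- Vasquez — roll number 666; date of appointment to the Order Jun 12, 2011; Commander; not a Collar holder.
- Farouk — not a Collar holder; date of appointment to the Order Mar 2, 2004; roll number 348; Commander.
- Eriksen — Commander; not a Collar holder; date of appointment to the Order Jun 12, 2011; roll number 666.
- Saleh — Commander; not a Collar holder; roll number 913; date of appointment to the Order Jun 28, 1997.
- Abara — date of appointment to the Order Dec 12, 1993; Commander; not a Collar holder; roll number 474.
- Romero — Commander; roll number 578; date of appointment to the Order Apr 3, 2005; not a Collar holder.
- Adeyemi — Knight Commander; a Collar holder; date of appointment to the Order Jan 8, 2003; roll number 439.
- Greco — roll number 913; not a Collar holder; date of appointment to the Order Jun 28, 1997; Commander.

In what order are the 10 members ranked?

Adeyemi, Farouk, Abara, Romero, Eriksen, Vasquez, Greco, Kapoor, Petrov, Saleh

By grade within the Order: Adeyemi (Knight Commander); then Farouk, Abara, Romero, Eriksen, Vasquez, Greco, Kapoor, Petrov and Saleh (Commander).
Farouk, Abara, Romero, Eriksen, Vasquez, Greco, Kapoor, Petrov and Saleh are each not a Collar holder, so the next rule applies.
Among Farouk, Abara, Romero, Eriksen, Vasquez, Greco, Kapoor, Petrov and Saleh, by roll number (lower first): Farouk (348) before Abara (474) before Romero (578) before Eriksen and Vasquez (666) before Greco, Kapoor, Petrov and Saleh (913).
Eriksen and Vasquez both have date of appointment to the Order Jun 12, 2011, so the next rule applies.
Among Eriksen and Vasquez, alphabetically by surname: Eriksen before Vasquez.
Greco, Kapoor, Petrov and Saleh all have date of appointment to the Order Jun 28, 1997, so the next rule applies.
Among Greco, Kapoor, Petrov and Saleh, alphabetically by surname: Greco before Kapoor before Petrov before Saleh.
Full order: Adeyemi, Farouk, Abara, Romero, Eriksen, Vasquez, Greco, Kapoor, Petrov, Saleh.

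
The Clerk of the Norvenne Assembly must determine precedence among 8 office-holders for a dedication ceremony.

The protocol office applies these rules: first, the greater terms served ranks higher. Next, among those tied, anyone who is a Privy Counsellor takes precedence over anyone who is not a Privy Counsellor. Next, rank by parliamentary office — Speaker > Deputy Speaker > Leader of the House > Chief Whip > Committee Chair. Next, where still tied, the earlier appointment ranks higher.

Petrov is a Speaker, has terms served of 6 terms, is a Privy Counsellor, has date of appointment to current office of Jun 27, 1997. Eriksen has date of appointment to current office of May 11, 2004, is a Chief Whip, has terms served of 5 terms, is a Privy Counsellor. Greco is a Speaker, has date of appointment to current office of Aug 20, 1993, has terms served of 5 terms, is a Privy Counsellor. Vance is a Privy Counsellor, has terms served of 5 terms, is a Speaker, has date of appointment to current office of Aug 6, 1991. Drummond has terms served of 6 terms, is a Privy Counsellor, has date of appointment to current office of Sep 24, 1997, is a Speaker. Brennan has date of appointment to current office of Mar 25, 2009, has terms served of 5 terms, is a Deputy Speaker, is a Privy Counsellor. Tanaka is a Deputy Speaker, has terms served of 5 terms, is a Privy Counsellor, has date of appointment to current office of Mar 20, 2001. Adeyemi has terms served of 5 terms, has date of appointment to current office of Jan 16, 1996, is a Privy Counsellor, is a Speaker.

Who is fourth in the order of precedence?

By terms served (higher first): Petrov and Drummond (both 6 terms); then Vance, Greco, Adeyemi, Tanaka, Brennan and Eriksen (each 5 terms).
Petrov and Drummond are each a Privy Counsellor, so the next rule applies.
Petrov and Drummond are each Speaker, so the next rule applies.
Among Petrov and Drummond, by date of appointment to current office (earlier first): Petrov (Jun 27, 1997) before Drummond (Sep 24, 1997).
Vance, Greco, Adeyemi, Tanaka, Brennan and Eriksen are each a Privy Counsellor, so the next rule applies.
Among Vance, Greco, Adeyemi, Tanaka, Brennan and Eriksen, by parliamentary office: Vance, Greco and Adeyemi (Speaker) before Tanaka and Brennan (Deputy Speaker) before Eriksen (Chief Whip).
Among Vance, Greco and Adeyemi, by date of appointment to current office (earlier first): Vance (Aug 6, 1991) before Greco (Aug 20, 1993) before Adeyemi (Jan 16, 1996).
Among Tanaka and Brennan, by date of appointment to current office (earlier first): Tanaka (Mar 20, 2001) before Brennan (Mar 25, 2009).
Order: Petrov, Drummond, Vance, Greco, Adeyemi, Tanaka, Brennan, Eriksen.

Greco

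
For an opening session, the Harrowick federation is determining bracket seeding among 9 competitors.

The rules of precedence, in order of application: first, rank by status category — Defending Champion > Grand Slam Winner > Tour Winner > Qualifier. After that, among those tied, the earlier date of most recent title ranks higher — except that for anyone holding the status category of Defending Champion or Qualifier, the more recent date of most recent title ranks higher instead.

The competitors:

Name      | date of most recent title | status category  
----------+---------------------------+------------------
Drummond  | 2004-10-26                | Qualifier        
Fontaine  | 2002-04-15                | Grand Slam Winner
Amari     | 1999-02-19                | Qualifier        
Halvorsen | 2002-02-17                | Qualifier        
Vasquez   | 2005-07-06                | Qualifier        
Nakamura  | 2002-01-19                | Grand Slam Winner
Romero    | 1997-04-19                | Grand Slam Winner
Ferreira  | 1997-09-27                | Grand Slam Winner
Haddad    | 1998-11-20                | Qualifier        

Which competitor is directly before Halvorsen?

By status category: Romero, Ferreira, Nakamura and Fontaine (Grand Slam Winner); then Vasquez, Drummond, Halvorsen, Amari and Haddad (Qualifier).
Among Romero, Ferreira, Nakamura and Fontaine, by date of most recent title (earlier first): Romero (1997-04-19) before Ferreira (1997-09-27) before Nakamura (2002-01-19) before Fontaine (2002-04-15).
Among Vasquez, Drummond, Halvorsen, Amari and Haddad, by date of most recent title (later first) (reversed rule for this group): Vasquez (2005-07-06) before Drummond (2004-10-26) before Halvorsen (2002-02-17) before Amari (1999-02-19) before Haddad (1998-11-20).
Order: Romero, Ferreira, Nakamura, Fontaine, Vasquez, Drummond, Halvorsen, Amari, Haddad.

Drummond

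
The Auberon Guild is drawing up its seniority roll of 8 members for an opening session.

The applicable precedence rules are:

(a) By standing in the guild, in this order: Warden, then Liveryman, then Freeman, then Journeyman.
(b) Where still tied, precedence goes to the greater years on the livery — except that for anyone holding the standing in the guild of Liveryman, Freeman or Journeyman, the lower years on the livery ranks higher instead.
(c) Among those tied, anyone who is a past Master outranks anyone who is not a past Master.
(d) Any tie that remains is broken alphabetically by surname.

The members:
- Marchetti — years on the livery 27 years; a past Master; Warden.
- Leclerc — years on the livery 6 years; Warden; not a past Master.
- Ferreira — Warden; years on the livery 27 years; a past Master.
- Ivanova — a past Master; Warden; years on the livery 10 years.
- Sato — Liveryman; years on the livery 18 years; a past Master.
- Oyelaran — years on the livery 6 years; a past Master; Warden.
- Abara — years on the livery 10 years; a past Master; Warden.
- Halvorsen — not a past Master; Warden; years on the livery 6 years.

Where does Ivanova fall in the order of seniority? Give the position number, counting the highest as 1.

4

By standing in the guild: Ferreira, Marchetti, Abara, Ivanova, Oyelaran, Halvorsen and Leclerc (Warden); then Sato (Liveryman).
Among Ferreira, Marchetti, Abara, Ivanova, Oyelaran, Halvorsen and Leclerc, by years on the livery (higher first): Ferreira and Marchetti (27 years) before Abara and Ivanova (10 years) before Oyelaran, Halvorsen and Leclerc (6 years).
Ferreira and Marchetti are each a past Master, so the next rule applies.
Among Ferreira and Marchetti, alphabetically by surname: Ferreira before Marchetti.
Abara and Ivanova are each a past Master, so the next rule applies.
Among Abara and Ivanova, alphabetically by surname: Abara before Ivanova.
Among Oyelaran, Halvorsen and Leclerc, a past Master before not a past Master: Oyelaran (a past Master) before Halvorsen and Leclerc (not a past Master).
Among Halvorsen and Leclerc, alphabetically by surname: Halvorsen before Leclerc.
Order: Ferreira, Marchetti, Abara, Ivanova, Oyelaran, Halvorsen, Leclerc, Sato. So position 4.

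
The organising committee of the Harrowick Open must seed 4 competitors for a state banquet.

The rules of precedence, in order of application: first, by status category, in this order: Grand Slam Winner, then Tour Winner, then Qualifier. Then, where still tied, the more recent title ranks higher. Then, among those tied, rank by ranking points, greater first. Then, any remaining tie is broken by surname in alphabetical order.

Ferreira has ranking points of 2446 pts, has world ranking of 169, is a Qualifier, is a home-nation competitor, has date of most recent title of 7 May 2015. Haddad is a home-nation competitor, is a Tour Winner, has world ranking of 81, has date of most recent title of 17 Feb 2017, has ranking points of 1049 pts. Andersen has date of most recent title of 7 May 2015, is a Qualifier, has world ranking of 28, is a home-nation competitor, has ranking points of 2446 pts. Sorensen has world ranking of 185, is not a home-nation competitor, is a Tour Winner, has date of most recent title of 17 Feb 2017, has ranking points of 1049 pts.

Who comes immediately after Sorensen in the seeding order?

Andersen

By status category: Haddad and Sorensen (Tour Winner); then Andersen and Ferreira (Qualifier).
Haddad and Sorensen both have date of most recent title 17 Feb 2017, so the next rule applies.
Haddad and Sorensen both have ranking points 1049 pts, so the next rule applies.
Among Haddad and Sorensen, alphabetically by surname: Haddad before Sorensen.
Andersen and Ferreira both have date of most recent title 7 May 2015, so the next rule applies.
Andersen and Ferreira both have ranking points 2446 pts, so the next rule applies.
Among Andersen and Ferreira, alphabetically by surname: Andersen before Ferreira.
Order: Haddad, Sorensen, Andersen, Ferreira.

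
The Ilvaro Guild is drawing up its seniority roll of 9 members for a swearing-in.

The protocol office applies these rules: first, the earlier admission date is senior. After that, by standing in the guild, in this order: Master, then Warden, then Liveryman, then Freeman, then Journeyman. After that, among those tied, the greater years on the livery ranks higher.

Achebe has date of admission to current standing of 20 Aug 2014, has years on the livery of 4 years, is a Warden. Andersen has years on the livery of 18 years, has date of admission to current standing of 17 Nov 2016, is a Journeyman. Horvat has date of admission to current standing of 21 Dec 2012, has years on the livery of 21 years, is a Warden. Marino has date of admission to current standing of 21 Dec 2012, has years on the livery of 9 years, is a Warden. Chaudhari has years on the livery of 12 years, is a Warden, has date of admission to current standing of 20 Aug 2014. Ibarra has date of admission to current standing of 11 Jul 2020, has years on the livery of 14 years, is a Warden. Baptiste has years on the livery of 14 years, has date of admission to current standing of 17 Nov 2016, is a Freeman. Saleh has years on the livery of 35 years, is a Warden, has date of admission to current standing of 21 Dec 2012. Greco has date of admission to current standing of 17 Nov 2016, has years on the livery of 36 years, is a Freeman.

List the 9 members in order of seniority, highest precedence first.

Saleh, Horvat, Marino, Chaudhari, Achebe, Greco, Baptiste, Andersen, Ibarra

By date of admission to current standing (earlier first): Saleh, Horvat and Marino (each 21 Dec 2012); then Chaudhari and Achebe (both 20 Aug 2014); then Greco, Baptiste and Andersen (each 17 Nov 2016); then Ibarra (11 Jul 2020).
Saleh, Horvat and Marino are each Warden, so the next rule applies.
Among Saleh, Horvat and Marino, by years on the livery (higher first): Saleh (35 years) before Horvat (21 years) before Marino (9 years).
Chaudhari and Achebe are each Warden, so the next rule applies.
Among Chaudhari and Achebe, by years on the livery (higher first): Chaudhari (12 years) before Achebe (4 years).
Among Greco, Baptiste and Andersen, by standing in the guild: Greco and Baptiste (Freeman) before Andersen (Journeyman).
Among Greco and Baptiste, by years on the livery (higher first): Greco (36 years) before Baptiste (14 years).
Full order: Saleh, Horvat, Marino, Chaudhari, Achebe, Greco, Baptiste, Andersen, Ibarra.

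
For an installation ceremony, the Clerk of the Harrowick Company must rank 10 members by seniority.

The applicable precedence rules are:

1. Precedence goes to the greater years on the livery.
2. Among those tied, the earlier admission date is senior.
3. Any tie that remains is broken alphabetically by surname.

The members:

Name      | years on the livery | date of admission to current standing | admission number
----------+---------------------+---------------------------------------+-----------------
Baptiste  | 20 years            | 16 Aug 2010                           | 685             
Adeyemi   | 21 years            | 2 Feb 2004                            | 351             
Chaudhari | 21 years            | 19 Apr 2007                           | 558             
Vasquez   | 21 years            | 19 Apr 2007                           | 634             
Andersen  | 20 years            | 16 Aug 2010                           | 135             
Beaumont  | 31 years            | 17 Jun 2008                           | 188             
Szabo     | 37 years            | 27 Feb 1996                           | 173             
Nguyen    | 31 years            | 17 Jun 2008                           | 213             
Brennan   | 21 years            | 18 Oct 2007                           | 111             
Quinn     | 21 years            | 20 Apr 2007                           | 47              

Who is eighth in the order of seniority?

Brennan

By years on the livery (higher first): Szabo (37 years); then Beaumont and Nguyen (both 31 years); then Adeyemi, Chaudhari, Vasquez, Quinn and Brennan (each 21 years); then Andersen and Baptiste (both 20 years).
Beaumont and Nguyen both have date of admission to current standing 17 Jun 2008, so the next rule applies.
Among Beaumont and Nguyen, alphabetically by surname: Beaumont before Nguyen.
Among Adeyemi, Chaudhari, Vasquez, Quinn and Brennan, by date of admission to current standing (earlier first): Adeyemi (2 Feb 2004) before Chaudhari and Vasquez (19 Apr 2007) before Quinn (20 Apr 2007) before Brennan (18 Oct 2007).
Among Chaudhari and Vasquez, alphabetically by surname: Chaudhari before Vasquez.
Andersen and Baptiste both have date of admission to current standing 16 Aug 2010, so the next rule applies.
Among Andersen and Baptiste, alphabetically by surname: Andersen before Baptiste.
Order: Szabo, Beaumont, Nguyen, Adeyemi, Chaudhari, Vasquez, Quinn, Brennan, Andersen, Baptiste.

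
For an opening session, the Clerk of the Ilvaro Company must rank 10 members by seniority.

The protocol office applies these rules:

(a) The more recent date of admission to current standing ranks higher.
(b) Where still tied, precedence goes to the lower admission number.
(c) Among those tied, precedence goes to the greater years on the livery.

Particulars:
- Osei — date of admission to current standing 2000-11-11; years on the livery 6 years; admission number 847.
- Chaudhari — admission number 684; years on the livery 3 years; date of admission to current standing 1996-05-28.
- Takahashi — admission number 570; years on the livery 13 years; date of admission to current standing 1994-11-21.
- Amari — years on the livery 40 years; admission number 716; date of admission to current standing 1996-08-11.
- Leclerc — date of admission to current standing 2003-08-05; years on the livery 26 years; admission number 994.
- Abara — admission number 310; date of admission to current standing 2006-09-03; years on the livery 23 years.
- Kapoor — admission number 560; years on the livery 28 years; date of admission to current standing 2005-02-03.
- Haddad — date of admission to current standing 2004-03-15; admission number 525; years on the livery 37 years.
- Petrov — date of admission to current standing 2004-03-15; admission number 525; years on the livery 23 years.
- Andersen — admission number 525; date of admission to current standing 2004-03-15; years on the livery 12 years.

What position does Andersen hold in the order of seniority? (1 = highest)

5

By date of admission to current standing (later first): Abara (2006-09-03); then Kapoor (2005-02-03); then Haddad, Petrov and Andersen (each 2004-03-15); then Leclerc (2003-08-05); then Osei (2000-11-11); then Amari (1996-08-11); then Chaudhari (1996-05-28); then Takahashi (1994-11-21).
Haddad, Petrov and Andersen all have admission number 525, so the next rule applies.
Among Haddad, Petrov and Andersen, by years on the livery (higher first): Haddad (37 years) before Petrov (23 years) before Andersen (12 years).
Order: Abara, Kapoor, Haddad, Petrov, Andersen, Leclerc, Osei, Amari, Chaudhari, Takahashi. So position 5.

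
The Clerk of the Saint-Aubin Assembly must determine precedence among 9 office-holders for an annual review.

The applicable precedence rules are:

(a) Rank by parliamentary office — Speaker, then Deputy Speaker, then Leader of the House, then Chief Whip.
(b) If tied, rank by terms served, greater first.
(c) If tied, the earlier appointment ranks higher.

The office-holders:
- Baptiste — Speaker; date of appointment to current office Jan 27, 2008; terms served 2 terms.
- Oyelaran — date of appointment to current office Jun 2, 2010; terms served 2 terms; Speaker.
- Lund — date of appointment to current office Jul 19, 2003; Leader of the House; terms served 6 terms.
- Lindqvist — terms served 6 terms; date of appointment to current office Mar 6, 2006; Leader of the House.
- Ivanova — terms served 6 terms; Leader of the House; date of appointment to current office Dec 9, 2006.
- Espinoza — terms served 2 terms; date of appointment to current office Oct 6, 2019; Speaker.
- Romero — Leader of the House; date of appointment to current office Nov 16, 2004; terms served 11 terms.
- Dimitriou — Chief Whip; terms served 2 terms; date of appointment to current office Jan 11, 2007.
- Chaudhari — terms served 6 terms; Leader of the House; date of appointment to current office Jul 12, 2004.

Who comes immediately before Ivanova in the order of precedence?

By parliamentary office: Baptiste, Oyelaran and Espinoza (Speaker); then Romero, Lund, Chaudhari, Lindqvist and Ivanova (Leader of the House); then Dimitriou (Chief Whip).
Baptiste, Oyelaran and Espinoza all have terms served 2 terms, so the next rule applies.
Among Baptiste, Oyelaran and Espinoza, by date of appointment to current office (earlier first): Baptiste (Jan 27, 2008) before Oyelaran (Jun 2, 2010) before Espinoza (Oct 6, 2019).
Among Romero, Lund, Chaudhari, Lindqvist and Ivanova, by terms served (higher first): Romero (11 terms) before Lund, Chaudhari, Lindqvist and Ivanova (6 terms).
Among Lund, Chaudhari, Lindqvist and Ivanova, by date of appointment to current office (earlier first): Lund (Jul 19, 2003) before Chaudhari (Jul 12, 2004) before Lindqvist (Mar 6, 2006) before Ivanova (Dec 9, 2006).
Order: Baptiste, Oyelaran, Espinoza, Romero, Lund, Chaudhari, Lindqvist, Ivanova, Dimitriou.

Lindqvist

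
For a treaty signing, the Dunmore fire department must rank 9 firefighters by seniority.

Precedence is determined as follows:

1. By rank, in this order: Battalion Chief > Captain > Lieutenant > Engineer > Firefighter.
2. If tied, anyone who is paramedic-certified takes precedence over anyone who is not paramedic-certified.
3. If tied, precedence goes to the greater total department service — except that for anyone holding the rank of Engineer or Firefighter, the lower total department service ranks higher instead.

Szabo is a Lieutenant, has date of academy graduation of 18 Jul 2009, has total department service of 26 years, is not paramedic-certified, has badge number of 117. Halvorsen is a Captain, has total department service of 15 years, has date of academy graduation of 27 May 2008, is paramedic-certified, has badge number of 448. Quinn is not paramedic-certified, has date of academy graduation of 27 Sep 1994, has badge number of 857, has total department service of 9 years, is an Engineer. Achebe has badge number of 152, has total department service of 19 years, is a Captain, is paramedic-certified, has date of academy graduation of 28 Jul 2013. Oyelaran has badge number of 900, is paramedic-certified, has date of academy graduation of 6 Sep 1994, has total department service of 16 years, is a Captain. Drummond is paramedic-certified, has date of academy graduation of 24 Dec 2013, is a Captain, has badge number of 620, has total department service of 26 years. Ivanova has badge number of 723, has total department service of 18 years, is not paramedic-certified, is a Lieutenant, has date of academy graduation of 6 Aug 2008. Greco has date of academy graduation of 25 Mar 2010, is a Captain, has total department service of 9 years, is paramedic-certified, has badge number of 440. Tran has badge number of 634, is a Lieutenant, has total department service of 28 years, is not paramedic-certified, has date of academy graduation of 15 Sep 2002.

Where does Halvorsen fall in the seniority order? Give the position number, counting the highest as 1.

4

By rank: Drummond, Achebe, Oyelaran, Halvorsen and Greco (Captain); then Tran, Szabo and Ivanova (Lieutenant); then Quinn (Engineer).
Drummond, Achebe, Oyelaran, Halvorsen and Greco are each paramedic-certified, so the next rule applies.
Among Drummond, Achebe, Oyelaran, Halvorsen and Greco, by total department service (higher first): Drummond (26 years) before Achebe (19 years) before Oyelaran (16 years) before Halvorsen (15 years) before Greco (9 years).
Tran, Szabo and Ivanova are each not paramedic-certified, so the next rule applies.
Among Tran, Szabo and Ivanova, by total department service (higher first): Tran (28 years) before Szabo (26 years) before Ivanova (18 years).
Order: Drummond, Achebe, Oyelaran, Halvorsen, Greco, Tran, Szabo, Ivanova, Quinn. So position 4.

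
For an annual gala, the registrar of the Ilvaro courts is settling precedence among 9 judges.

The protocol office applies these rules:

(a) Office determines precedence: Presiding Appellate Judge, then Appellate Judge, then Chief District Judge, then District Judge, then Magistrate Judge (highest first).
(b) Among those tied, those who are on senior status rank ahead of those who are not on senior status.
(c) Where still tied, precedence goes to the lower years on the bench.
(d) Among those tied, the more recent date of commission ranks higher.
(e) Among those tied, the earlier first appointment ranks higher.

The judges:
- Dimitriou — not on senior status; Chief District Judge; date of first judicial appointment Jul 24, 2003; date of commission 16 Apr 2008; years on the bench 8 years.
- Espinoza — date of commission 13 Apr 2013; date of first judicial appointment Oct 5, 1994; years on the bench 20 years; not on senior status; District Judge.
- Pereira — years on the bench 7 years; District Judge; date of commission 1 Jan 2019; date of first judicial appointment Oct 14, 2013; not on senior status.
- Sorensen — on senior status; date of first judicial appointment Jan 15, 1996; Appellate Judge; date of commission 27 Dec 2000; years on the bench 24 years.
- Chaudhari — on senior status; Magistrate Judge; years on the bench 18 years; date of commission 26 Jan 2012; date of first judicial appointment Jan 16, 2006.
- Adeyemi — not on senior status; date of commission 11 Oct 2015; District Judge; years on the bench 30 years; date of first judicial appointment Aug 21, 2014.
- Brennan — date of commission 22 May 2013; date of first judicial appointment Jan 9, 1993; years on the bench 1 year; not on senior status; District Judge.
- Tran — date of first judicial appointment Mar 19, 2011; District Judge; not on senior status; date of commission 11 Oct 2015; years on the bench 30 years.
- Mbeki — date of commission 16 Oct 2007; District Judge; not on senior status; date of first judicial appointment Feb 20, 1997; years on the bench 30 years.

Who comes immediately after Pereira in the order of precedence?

By office: Sorensen (Appellate Judge); then Dimitriou (Chief District Judge); then Brennan, Pereira, Espinoza, Tran, Adeyemi and Mbeki (District Judge); then Chaudhari (Magistrate Judge).
Brennan, Pereira, Espinoza, Tran, Adeyemi and Mbeki are each not on senior status, so the next rule applies.
Among Brennan, Pereira, Espinoza, Tran, Adeyemi and Mbeki, by years on the bench (lower first): Brennan (1 year) before Pereira (7 years) before Espinoza (20 years) before Tran, Adeyemi and Mbeki (30 years).
Among Tran, Adeyemi and Mbeki, by date of commission (later first): Tran and Adeyemi (11 Oct 2015) before Mbeki (16 Oct 2007).
Among Tran and Adeyemi, by date of first judicial appointment (earlier first): Tran (Mar 19, 2011) before Adeyemi (Aug 21, 2014).
Order: Sorensen, Dimitriou, Brennan, Pereira, Espinoza, Tran, Adeyemi, Mbeki, Chaudhari.

Espinoza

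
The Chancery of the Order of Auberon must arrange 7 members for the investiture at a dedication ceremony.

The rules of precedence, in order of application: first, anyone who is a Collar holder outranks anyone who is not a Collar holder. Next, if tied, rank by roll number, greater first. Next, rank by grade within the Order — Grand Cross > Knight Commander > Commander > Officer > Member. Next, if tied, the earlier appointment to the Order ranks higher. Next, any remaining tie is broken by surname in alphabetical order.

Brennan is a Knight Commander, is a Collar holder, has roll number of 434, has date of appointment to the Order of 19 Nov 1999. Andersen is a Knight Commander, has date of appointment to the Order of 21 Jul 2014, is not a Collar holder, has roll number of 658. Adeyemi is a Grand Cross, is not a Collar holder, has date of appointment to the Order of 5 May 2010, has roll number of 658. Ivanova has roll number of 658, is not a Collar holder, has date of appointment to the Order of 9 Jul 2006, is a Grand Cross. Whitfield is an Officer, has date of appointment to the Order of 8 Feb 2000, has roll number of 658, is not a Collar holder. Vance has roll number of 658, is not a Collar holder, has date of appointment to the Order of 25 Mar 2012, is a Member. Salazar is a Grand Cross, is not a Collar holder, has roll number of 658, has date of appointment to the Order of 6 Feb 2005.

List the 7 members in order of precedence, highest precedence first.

Brennan, Salazar, Ivanova, Adeyemi, Andersen, Whitfield, Vance

By the first rule: Brennan (a Collar holder); then Salazar, Ivanova, Adeyemi, Andersen, Whitfield and Vance (each not a Collar holder).
Salazar, Ivanova, Adeyemi, Andersen, Whitfield and Vance all have roll number 658, so the next rule applies.
Among Salazar, Ivanova, Adeyemi, Andersen, Whitfield and Vance, by grade within the Order: Salazar, Ivanova and Adeyemi (Grand Cross) before Andersen (Knight Commander) before Whitfield (Officer) before Vance (Member).
Among Salazar, Ivanova and Adeyemi, by date of appointment to the Order (earlier first): Salazar (6 Feb 2005) before Ivanova (9 Jul 2006) before Adeyemi (5 May 2010).
Full order: Brennan, Salazar, Ivanova, Adeyemi, Andersen, Whitfield, Vance.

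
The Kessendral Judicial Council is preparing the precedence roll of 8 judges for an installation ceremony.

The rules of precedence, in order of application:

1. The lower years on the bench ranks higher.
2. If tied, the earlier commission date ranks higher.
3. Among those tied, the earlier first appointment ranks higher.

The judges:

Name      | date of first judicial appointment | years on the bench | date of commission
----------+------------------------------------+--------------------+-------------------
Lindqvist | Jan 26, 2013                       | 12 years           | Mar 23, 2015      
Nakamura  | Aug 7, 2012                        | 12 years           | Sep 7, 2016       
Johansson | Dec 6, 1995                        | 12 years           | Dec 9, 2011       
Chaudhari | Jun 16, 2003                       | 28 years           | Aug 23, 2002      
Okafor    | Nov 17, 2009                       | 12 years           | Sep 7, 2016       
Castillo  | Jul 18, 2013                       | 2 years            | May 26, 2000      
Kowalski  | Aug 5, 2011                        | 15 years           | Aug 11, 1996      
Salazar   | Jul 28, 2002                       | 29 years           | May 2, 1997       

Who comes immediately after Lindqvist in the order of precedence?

By years on the bench (lower first): Castillo (2 years); then Johansson, Lindqvist, Okafor and Nakamura (each 12 years); then Kowalski (15 years); then Chaudhari (28 years); then Salazar (29 years).
Among Johansson, Lindqvist, Okafor and Nakamura, by date of commission (earlier first): Johansson (Dec 9, 2011) before Lindqvist (Mar 23, 2015) before Okafor and Nakamura (Sep 7, 2016).
Among Okafor and Nakamura, by date of first judicial appointment (earlier first): Okafor (Nov 17, 2009) before Nakamura (Aug 7, 2012).
Order: Castillo, Johansson, Lindqvist, Okafor, Nakamura, Kowalski, Chaudhari, Salazar.

Okafor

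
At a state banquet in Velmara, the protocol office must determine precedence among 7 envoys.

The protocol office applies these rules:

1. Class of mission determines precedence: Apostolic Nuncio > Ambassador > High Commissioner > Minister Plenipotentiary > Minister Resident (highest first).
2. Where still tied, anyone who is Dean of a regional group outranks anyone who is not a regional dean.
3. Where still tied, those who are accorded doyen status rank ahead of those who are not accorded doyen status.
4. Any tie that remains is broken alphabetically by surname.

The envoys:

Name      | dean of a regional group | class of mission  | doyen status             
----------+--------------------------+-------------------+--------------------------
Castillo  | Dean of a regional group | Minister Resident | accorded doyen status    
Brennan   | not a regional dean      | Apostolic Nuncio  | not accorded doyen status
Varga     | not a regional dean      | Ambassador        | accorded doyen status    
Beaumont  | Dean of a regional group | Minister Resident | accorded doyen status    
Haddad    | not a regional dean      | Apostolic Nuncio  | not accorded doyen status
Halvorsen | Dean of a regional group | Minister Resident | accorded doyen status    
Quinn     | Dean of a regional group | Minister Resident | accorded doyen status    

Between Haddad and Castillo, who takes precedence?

Haddad

By class of mission: Brennan and Haddad (Apostolic Nuncio); then Varga (Ambassador); then Beaumont, Castillo, Halvorsen and Quinn (Minister Resident).
Brennan and Haddad are each not a regional dean, so the next rule applies.
Brennan and Haddad are each not accorded doyen status, so the next rule applies.
Among Brennan and Haddad, alphabetically by surname: Brennan before Haddad.
Beaumont, Castillo, Halvorsen and Quinn are each Dean of a regional group, so the next rule applies.
Beaumont, Castillo, Halvorsen and Quinn are each accorded doyen status, so the next rule applies.
Among Beaumont, Castillo, Halvorsen and Quinn, alphabetically by surname: Beaumont before Castillo before Halvorsen before Quinn.
So Haddad takes precedence.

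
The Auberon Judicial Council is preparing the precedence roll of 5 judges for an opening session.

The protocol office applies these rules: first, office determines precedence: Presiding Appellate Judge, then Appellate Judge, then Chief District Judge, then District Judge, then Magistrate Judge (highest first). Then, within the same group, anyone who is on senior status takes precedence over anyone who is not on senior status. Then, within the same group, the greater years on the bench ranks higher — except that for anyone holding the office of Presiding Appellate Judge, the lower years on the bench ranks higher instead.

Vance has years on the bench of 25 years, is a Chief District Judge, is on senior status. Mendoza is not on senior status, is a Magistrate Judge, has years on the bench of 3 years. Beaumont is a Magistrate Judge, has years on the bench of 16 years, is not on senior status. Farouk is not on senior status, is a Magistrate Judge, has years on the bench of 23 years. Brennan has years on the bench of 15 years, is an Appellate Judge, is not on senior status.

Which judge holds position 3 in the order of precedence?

By office: Brennan (Appellate Judge); then Vance (Chief District Judge); then Farouk, Beaumont and Mendoza (Magistrate Judge).
Farouk, Beaumont and Mendoza are each not on senior status, so the next rule applies.
Among Farouk, Beaumont and Mendoza, by years on the bench (higher first): Farouk (23 years) before Beaumont (16 years) before Mendoza (3 years).
Order: Brennan, Vance, Farouk, Beaumont, Mendoza.

Farouk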